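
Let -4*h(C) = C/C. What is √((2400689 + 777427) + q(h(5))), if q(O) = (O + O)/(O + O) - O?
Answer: √12712469/2 ≈ 1782.7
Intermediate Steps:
h(C) = -¼ (h(C) = -C/(4*C) = -¼*1 = -¼)
q(O) = 1 - O (q(O) = (2*O)/((2*O)) - O = (2*O)*(1/(2*O)) - O = 1 - O)
√((2400689 + 777427) + q(h(5))) = √((2400689 + 777427) + (1 - 1*(-¼))) = √(3178116 + (1 + ¼)) = √(3178116 + 5/4) = √(12712469/4) = √12712469/2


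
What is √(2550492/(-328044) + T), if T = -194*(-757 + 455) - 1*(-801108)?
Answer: √642454956389707/27337 ≈ 927.19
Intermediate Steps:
T = 859696 (T = -194*(-302) + 801108 = 58588 + 801108 = 859696)
√(2550492/(-328044) + T) = √(2550492/(-328044) + 859696) = √(2550492*(-1/328044) + 859696) = √(-212541/27337 + 859696) = √(23501297011/27337) = √642454956389707/27337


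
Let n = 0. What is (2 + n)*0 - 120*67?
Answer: -8040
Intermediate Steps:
(2 + n)*0 - 120*67 = (2 + 0)*0 - 120*67 = 2*0 - 8040 = 0 - 8040 = -8040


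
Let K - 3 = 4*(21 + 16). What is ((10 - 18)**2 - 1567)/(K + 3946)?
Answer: -1503/4097 ≈ -0.36685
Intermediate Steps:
K = 151 (K = 3 + 4*(21 + 16) = 3 + 4*37 = 3 + 148 = 151)
((10 - 18)**2 - 1567)/(K + 3946) = ((10 - 18)**2 - 1567)/(151 + 3946) = ((-8)**2 - 1567)/4097 = (64 - 1567)*(1/4097) = -1503*1/4097 = -1503/4097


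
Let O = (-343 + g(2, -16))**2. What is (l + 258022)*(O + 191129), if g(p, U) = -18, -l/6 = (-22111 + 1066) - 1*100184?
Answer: 316755544200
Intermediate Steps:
l = 727374 (l = -6*((-22111 + 1066) - 1*100184) = -6*(-21045 - 100184) = -6*(-121229) = 727374)
O = 130321 (O = (-343 - 18)**2 = (-361)**2 = 130321)
(l + 258022)*(O + 191129) = (727374 + 258022)*(130321 + 191129) = 985396*321450 = 316755544200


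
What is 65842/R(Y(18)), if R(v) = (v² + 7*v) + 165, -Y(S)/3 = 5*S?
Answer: 65842/71175 ≈ 0.92507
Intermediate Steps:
Y(S) = -15*S
R(v) = 165 + v² + 7*v
65842/R(Y(18)) = 65842/(165 + (-15*18)² + 7*(-15*18)) = 65842/(165 + (-270)² + 7*(-270)) = 65842/(165 + 72900 - 1890) = 65842/71175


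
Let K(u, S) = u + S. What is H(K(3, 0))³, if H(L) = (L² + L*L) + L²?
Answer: 19683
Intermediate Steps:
K(u, S) = S + u
H(L) = 3*L² (H(L) = (L² + L²) + L² = 2*L² + L² = 3*L²)
H(K(3, 0))³ = (3*(0 + 3)²)³ = (3*3²)³ = (3*9)³ = 27³ = 19683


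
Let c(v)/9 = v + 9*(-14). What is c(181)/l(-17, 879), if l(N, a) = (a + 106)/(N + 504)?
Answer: 48213/197 ≈ 244.74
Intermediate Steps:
c(v) = -1134 + 9*v (c(v) = 9*(v + 9*(-14)) = 9*(v - 126) = 9*(-126 + v) = -1134 + 9*v)
l(N, a) = (106 + a)/(504 + N)
c(181)/l(-17, 879) = (-1134 + 9*181)/(((106 + 879)/(504 - 17))) = (-1134 + 1629)/((985/487)) = 495/(((1/487)*985)) = 495/(985/487) = 495*(487/985) = 48213/197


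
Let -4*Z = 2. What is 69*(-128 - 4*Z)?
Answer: -8694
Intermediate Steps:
Z = -½ (Z = -¼*2 = -½ ≈ -0.50000)
69*(-128 - 4*Z) = 69*(-128 - 4*(-½)) = 69*(-128 + 2) = 69*(-126) = -8694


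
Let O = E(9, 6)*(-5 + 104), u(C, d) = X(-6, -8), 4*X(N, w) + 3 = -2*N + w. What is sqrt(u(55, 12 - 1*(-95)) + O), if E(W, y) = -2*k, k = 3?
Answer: 5*I*sqrt(95)/2 ≈ 24.367*I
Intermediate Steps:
E(W, y) = -6 (E(W, y) = -2*3 = -6)
X(N, w) = -3/4 - N/2 + w/4 (X(N, w) = -3/4 + (-2*N + w)/4 = -3/4 + (w - 2*N)/4 = -3/4 + (-N/2 + w/4) = -3/4 - N/2 + w/4)
u(C, d) = 1/4 (u(C, d) = -3/4 - 1/2*(-6) + (1/4)*(-8) = -3/4 + 3 - 2 = 1/4)
O = -594 (O = -6*(-5 + 104) = -6*99 = -594)
sqrt(u(55, 12 - 1*(-95)) + O) = sqrt(1/4 - 594) = sqrt(-2375/4) = 5*I*sqrt(95)/2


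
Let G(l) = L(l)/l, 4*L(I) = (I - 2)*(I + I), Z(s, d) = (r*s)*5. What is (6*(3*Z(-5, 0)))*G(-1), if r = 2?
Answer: 1350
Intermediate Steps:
Z(s, d) = 10*s (Z(s, d) = (2*s)*5 = 10*s)
L(I) = I*(-2 + I)/2 (L(I) = ((I - 2)*(I + I))/4 = ((-2 + I)*(2*I))/4 = (2*I*(-2 + I))/4 = I*(-2 + I)/2)
G(l) = -1 + l/2 (G(l) = (l*(-2 + l)/2)/l = -1 + l/2)
(6*(3*Z(-5, 0)))*G(-1) = (6*(3*(10*(-5))))*(-1 + (½)*(-1)) = (6*(3*(-50)))*(-1 - ½) = (6*(-150))*(-3/2) = -900*(-3/2) = 1350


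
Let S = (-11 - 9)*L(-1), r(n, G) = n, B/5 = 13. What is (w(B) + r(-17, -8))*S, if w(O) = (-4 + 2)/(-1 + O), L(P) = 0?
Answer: 0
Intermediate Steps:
B = 65 (B = 5*13 = 65)
w(O) = -2/(-1 + O)
S = 0 (S = (-11 - 9)*0 = -20*0 = 0)
(w(B) + r(-17, -8))*S = (-2/(-1 + 65) - 17)*0 = (-2/64 - 17)*0 = (-2*1/64 - 17)*0 = (-1/32 - 17)*0 = -545/32*0 = 0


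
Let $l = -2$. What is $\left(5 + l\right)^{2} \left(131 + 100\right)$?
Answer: $2079$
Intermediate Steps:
$\left(5 + l\right)^{2} \left(131 + 100\right) = \left(5 - 2\right)^{2} \left(131 + 100\right) = 3^{2} \cdot 231 = 9 \cdot 231 = 2079$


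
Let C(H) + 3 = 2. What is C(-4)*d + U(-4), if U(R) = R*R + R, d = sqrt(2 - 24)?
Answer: 12 - I*sqrt(22) ≈ 12.0 - 4.6904*I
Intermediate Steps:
d = I*sqrt(22) (d = sqrt(-22) = I*sqrt(22) ≈ 4.6904*I)
C(H) = -1 (C(H) = -3 + 2 = -1)
U(R) = R + R**2 (U(R) = R**2 + R = R + R**2)
C(-4)*d + U(-4) = -I*sqrt(22) - 4*(1 - 4) = -I*sqrt(22) - 4*(-3) = -I*sqrt(22) + 12 = 12 - I*sqrt(22)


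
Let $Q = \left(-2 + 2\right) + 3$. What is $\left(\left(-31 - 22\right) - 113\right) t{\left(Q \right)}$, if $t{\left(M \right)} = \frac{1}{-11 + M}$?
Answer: $\frac{83}{4} \approx 20.75$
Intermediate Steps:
$Q = 3$ ($Q = 0 + 3 = 3$)
$\left(\left(-31 - 22\right) - 113\right) t{\left(Q \right)} = \frac{\left(-31 - 22\right) - 113}{-11 + 3} = \frac{\left(-31 - 22\right) - 113}{-8} = \left(-53 - 113\right) \left(- \frac{1}{8}\right) = \left(-166\right) \left(- \frac{1}{8}\right) = \frac{83}{4}$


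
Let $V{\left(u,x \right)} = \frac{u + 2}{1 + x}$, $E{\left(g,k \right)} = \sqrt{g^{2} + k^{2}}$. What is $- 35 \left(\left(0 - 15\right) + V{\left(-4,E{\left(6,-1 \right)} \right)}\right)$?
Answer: $\frac{9415}{18} + \frac{35 \sqrt{37}}{18} \approx 534.88$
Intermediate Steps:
$V{\left(u,x \right)} = \frac{2 + u}{1 + x}$
$- 35 \left(\left(0 - 15\right) + V{\left(-4,E{\left(6,-1 \right)} \right)}\right) = - 35 \left(\left(0 - 15\right) + \frac{2 - 4}{1 + \sqrt{6^{2} + \left(-1\right)^{2}}}\right) = - 35 \left(-15 + \frac{1}{1 + \sqrt{36 + 1}} \left(-2\right)\right) = - 35 \left(-15 + \frac{1}{1 + \sqrt{37}} \left(-2\right)\right) = - 35 \left(-15 - \frac{2}{1 + \sqrt{37}}\right) = 525 + \frac{70}{1 + \sqrt{37}}$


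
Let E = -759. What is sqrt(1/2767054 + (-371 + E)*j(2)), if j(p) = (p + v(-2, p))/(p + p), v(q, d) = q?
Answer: sqrt(2767054)/2767054 ≈ 0.00060116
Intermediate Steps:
j(p) = (-2 + p)/(2*p) (j(p) = (p - 2)/(p + p) = (-2 + p)/((2*p)) = (-2 + p)*(1/(2*p)) = (-2 + p)/(2*p))
sqrt(1/2767054 + (-371 + E)*j(2)) = sqrt(1/2767054 + (-371 - 759)*((1/2)*(-2 + 2)/2)) = sqrt(1/2767054 - 565*0/2) = sqrt(1/2767054 - 1130*0) = sqrt(1/2767054 + 0) = sqrt(1/2767054) = sqrt(2767054)/2767054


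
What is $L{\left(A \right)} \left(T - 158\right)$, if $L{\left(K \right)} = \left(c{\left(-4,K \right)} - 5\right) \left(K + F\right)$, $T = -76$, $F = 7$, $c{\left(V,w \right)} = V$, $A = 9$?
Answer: $33696$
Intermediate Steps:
$L{\left(K \right)} = -63 - 9 K$ ($L{\left(K \right)} = \left(-4 - 5\right) \left(K + 7\right) = - 9 \left(7 + K\right) = -63 - 9 K$)
$L{\left(A \right)} \left(T - 158\right) = \left(-63 - 81\right) \left(-76 - 158\right) = \left(-63 - 81\right) \left(-234\right) = \left(-144\right) \left(-234\right) = 33696$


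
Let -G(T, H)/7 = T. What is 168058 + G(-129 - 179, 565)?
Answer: 170214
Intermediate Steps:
G(T, H) = -7*T
168058 + G(-129 - 179, 565) = 168058 - 7*(-129 - 179) = 168058 - 7*(-308) = 168058 + 2156 = 170214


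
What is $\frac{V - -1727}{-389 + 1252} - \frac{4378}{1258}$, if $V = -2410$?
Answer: $- \frac{2318714}{542827} \approx -4.2716$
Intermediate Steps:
$\frac{V - -1727}{-389 + 1252} - \frac{4378}{1258} = \frac{-2410 - -1727}{-389 + 1252} - \frac{4378}{1258} = \frac{-2410 + 1727}{863} - \frac{2189}{629} = \left(-683\right) \frac{1}{863} - \frac{2189}{629} = - \frac{683}{863} - \frac{2189}{629} = - \frac{2318714}{542827}$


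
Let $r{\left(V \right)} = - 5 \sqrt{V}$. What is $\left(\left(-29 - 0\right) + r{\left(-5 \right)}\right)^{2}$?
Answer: $716 + 290 i \sqrt{5} \approx 716.0 + 648.46 i$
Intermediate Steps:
$\left(\left(-29 - 0\right) + r{\left(-5 \right)}\right)^{2} = \left(\left(-29 - 0\right) - 5 \sqrt{-5}\right)^{2} = \left(\left(-29 + 0\right) - 5 i \sqrt{5}\right)^{2} = \left(-29 - 5 i \sqrt{5}\right)^{2}$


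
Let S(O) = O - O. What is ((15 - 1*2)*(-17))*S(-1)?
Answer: 0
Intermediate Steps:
S(O) = 0
((15 - 1*2)*(-17))*S(-1) = ((15 - 1*2)*(-17))*0 = ((15 - 2)*(-17))*0 = (13*(-17))*0 = -221*0 = 0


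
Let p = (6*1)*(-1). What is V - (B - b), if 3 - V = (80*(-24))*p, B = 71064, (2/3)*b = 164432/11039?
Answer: -911365011/11039 ≈ -82559.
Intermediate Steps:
b = 246648/11039 (b = 3*(164432/11039)/2 = 3*(164432*(1/11039))/2 = (3/2)*(164432/11039) = 246648/11039 ≈ 22.343)
p = -6 (p = 6*(-1) = -6)
V = -11517 (V = 3 - 80*(-24)*(-6) = 3 - (-1920)*(-6) = 3 - 1*11520 = 3 - 11520 = -11517)
V - (B - b) = -11517 - (71064 - 1*246648/11039) = -11517 - (71064 - 246648/11039) = -11517 - 1*784228848/11039 = -11517 - 784228848/11039 = -911365011/11039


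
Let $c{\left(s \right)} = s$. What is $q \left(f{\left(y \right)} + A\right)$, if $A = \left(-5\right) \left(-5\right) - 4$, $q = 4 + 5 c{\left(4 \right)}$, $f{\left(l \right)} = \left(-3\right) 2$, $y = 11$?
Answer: $360$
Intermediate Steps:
$f{\left(l \right)} = -6$
$q = 24$ ($q = 4 + 5 \cdot 4 = 4 + 20 = 24$)
$A = 21$ ($A = 25 - 4 = 21$)
$q \left(f{\left(y \right)} + A\right) = 24 \left(-6 + 21\right) = 24 \cdot 15 = 360$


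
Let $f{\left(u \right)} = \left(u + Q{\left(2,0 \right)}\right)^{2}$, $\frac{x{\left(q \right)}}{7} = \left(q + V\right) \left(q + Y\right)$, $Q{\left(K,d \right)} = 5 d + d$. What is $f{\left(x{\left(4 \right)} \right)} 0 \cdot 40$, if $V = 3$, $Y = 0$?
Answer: $0$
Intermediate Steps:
$Q{\left(K,d \right)} = 6 d$
$x{\left(q \right)} = 7 q \left(3 + q\right)$ ($x{\left(q \right)} = 7 \left(q + 3\right) \left(q + 0\right) = 7 \left(3 + q\right) q = 7 q \left(3 + q\right)$)
$f{\left(u \right)} = u^{2}$ ($f{\left(u \right)} = \left(u + 6 \cdot 0\right)^{2} = \left(u + 0\right)^{2} = u^{2}$)
$f{\left(x{\left(4 \right)} \right)} 0 \cdot 40 = \left(7 \cdot 4 \left(3 + 4\right)\right)^{2} \cdot 0 \cdot 40 = \left(7 \cdot 4 \cdot 7\right)^{2} \cdot 0 \cdot 40 = 196^{2} \cdot 0 \cdot 40 = 38416 \cdot 0 \cdot 40 = 0 \cdot 40 = 0$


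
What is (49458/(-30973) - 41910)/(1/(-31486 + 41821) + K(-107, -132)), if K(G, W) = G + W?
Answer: 838509482655/4781580767 ≈ 175.36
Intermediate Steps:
(49458/(-30973) - 41910)/(1/(-31486 + 41821) + K(-107, -132)) = (49458/(-30973) - 41910)/(1/(-31486 + 41821) + (-107 - 132)) = (49458*(-1/30973) - 41910)/(1/10335 - 239) = (-49458/30973 - 41910)/(1/10335 - 239) = -1298127888/(30973*(-2470064/10335)) = -1298127888/30973*(-10335/2470064) = 838509482655/4781580767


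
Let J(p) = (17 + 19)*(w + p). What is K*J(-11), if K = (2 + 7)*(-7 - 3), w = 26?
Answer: -48600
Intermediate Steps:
K = -90 (K = 9*(-10) = -90)
J(p) = 936 + 36*p (J(p) = (17 + 19)*(26 + p) = 36*(26 + p) = 936 + 36*p)
K*J(-11) = -90*(936 + 36*(-11)) = -90*(936 - 396) = -90*540 = -48600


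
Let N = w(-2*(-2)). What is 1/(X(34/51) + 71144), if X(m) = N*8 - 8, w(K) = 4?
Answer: 1/71168 ≈ 1.4051e-5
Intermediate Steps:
N = 4
X(m) = 24 (X(m) = 4*8 - 8 = 32 - 8 = 24)
1/(X(34/51) + 71144) = 1/(24 + 71144) = 1/71168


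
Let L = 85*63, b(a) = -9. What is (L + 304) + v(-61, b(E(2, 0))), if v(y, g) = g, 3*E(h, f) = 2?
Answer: 5650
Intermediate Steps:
E(h, f) = ⅔ (E(h, f) = (⅓)*2 = ⅔)
L = 5355
(L + 304) + v(-61, b(E(2, 0))) = (5355 + 304) - 9 = 5659 - 9 = 5650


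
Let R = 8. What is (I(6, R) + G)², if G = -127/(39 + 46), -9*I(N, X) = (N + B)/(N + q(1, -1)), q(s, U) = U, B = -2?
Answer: 1466521/585225 ≈ 2.5059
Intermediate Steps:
I(N, X) = -(-2 + N)/(9*(-1 + N)) (I(N, X) = -(N - 2)/(9*(N - 1)) = -(-2 + N)/(9*(-1 + N)))
G = -127/85 ≈ -1.4941
(I(6, R) + G)² = ((2 - 1*6)/(9*(-1 + 6)) - 127/85)² = ((⅑)*(2 - 6)/5 - 127/85)² = ((⅑)*(⅕)*(-4) - 127/85)² = (-4/45 - 127/85)² = (-1211/765)² = 1466521/585225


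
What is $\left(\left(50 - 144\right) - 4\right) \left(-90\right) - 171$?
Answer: $8649$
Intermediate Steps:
$\left(\left(50 - 144\right) - 4\right) \left(-90\right) - 171 = \left(-94 - 4\right) \left(-90\right) - 171 = \left(-98\right) \left(-90\right) - 171 = 8820 - 171 = 8649$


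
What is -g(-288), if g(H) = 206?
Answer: -206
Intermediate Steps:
-g(-288) = -1*206 = -206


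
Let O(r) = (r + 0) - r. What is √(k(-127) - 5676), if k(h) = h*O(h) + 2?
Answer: I*√5674 ≈ 75.326*I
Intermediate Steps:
O(r) = 0 (O(r) = r - r = 0)
k(h) = 2 (k(h) = h*0 + 2 = 0 + 2 = 2)
√(k(-127) - 5676) = √(2 - 5676) = √(-5674) = I*√5674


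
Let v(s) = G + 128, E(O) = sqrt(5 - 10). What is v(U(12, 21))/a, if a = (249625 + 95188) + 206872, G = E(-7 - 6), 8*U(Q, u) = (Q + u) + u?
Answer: 128/551685 + I*sqrt(5)/551685 ≈ 0.00023202 + 4.0532e-6*I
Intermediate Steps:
E(O) = I*sqrt(5) (E(O) = sqrt(-5) = I*sqrt(5))
U(Q, u) = u/4 + Q/8 (U(Q, u) = ((Q + u) + u)/8 = (Q + 2*u)/8 = u/4 + Q/8)
G = I*sqrt(5) ≈ 2.2361*I
a = 551685 (a = 344813 + 206872 = 551685)
v(s) = 128 + I*sqrt(5) (v(s) = I*sqrt(5) + 128 = 128 + I*sqrt(5))
v(U(12, 21))/a = (128 + I*sqrt(5))/551685 = (128 + I*sqrt(5))*(1/551685) = 128/551685 + I*sqrt(5)/551685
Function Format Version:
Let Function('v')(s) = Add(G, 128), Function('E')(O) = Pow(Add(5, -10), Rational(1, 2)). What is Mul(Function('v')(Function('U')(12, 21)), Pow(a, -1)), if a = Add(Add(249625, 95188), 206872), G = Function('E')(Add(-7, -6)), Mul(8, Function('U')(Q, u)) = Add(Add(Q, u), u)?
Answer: Add(Rational(128, 551685), Mul(Rational(1, 551685), I, Pow(5, Rational(1, 2)))) ≈ Add(0.00023202, Mul(4.0532e-6, I))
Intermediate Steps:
Function('E')(O) = Mul(I, Pow(5, Rational(1, 2))) (Function('E')(O) = Pow(-5, Rational(1, 2)) = Mul(I, Pow(5, Rational(1, 2))))
Function('U')(Q, u) = Add(Mul(Rational(1, 4), u), Mul(Rational(1, 8), Q)) (Function('U')(Q, u) = Mul(Rational(1, 8), Add(Add(Q, u), u)) = Mul(Rational(1, 8), Add(Q, Mul(2, u))) = Add(Mul(Rational(1, 4), u), Mul(Rational(1, 8), Q)))
G = Mul(I, Pow(5, Rational(1, 2))) ≈ Mul(2.2361, I)
a = 551685 (a = Add(344813, 206872) = 551685)
Function('v')(s) = Add(128, Mul(I, Pow(5, Rational(1, 2)))) (Function('v')(s) = Add(Mul(I, Pow(5, Rational(1, 2))), 128) = Add(128, Mul(I, Pow(5, Rational(1, 2)))))
Mul(Function('v')(Function('U')(12, 21)), Pow(a, -1)) = Mul(Add(128, Mul(I, Pow(5, Rational(1, 2)))), Pow(551685, -1)) = Mul(Add(128, Mul(I, Pow(5, Rational(1, 2)))), Rational(1, 551685)) = Add(Rational(128, 551685), Mul(Rational(1, 551685), I, Pow(5, Rational(1, 2))))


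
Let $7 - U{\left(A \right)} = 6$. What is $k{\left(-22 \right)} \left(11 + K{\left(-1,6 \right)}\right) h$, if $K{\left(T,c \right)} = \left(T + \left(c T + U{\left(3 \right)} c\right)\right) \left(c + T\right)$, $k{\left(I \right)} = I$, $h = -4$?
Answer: $528$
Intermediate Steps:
$U{\left(A \right)} = 1$ ($U{\left(A \right)} = 7 - 6 = 1$)
$K{\left(T,c \right)} = \left(T + c\right) \left(T + c + T c\right)$ ($K{\left(T,c \right)} = \left(T + \left(c T + 1 c\right)\right) \left(c + T\right) = \left(T + \left(T c + c\right)\right) \left(T + c\right) = \left(T + \left(c + T c\right)\right) \left(T + c\right) = \left(T + c + T c\right) \left(T + c\right) = \left(T + c\right) \left(T + c + T c\right)$)
$k{\left(-22 \right)} \left(11 + K{\left(-1,6 \right)}\right) h = - 22 \left(11 + \left(\left(-1\right)^{2} + 6^{2} - 6^{2} + 6 \left(-1\right)^{2} + 2 \left(-1\right) 6\right)\right) \left(-4\right) = - 22 \left(11 + \left(1 + 36 - 36 + 6 \cdot 1 - 12\right)\right) \left(-4\right) = - 22 \left(11 + \left(1 + 36 - 36 + 6 - 12\right)\right) \left(-4\right) = - 22 \left(11 - 5\right) \left(-4\right) = - 22 \cdot 6 \left(-4\right) = \left(-22\right) \left(-24\right) = 528$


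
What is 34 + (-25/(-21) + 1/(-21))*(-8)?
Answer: 174/7 ≈ 24.857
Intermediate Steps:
34 + (-25/(-21) + 1/(-21))*(-8) = 34 + (-25*(-1/21) + 1*(-1/21))*(-8) = 34 + (25/21 - 1/21)*(-8) = 34 + (8/7)*(-8) = 34 - 64/7 = 174/7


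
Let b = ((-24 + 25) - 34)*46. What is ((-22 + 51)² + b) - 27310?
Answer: -27987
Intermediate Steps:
b = -1518 (b = (1 - 34)*46 = -33*46 = -1518)
((-22 + 51)² + b) - 27310 = ((-22 + 51)² - 1518) - 27310 = (29² - 1518) - 27310 = (841 - 1518) - 27310 = -677 - 27310 = -27987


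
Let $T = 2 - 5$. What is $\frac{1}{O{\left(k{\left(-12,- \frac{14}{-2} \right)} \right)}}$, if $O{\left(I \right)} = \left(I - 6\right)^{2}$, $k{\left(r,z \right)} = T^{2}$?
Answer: $\frac{1}{9} \approx 0.11111$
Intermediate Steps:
$T = -3$
$k{\left(r,z \right)} = 9$ ($k{\left(r,z \right)} = \left(-3\right)^{2} = 9$)
$O{\left(I \right)} = \left(-6 + I\right)^{2}$
$\frac{1}{O{\left(k{\left(-12,- \frac{14}{-2} \right)} \right)}} = \frac{1}{\left(-6 + 9\right)^{2}} = \frac{1}{3^{2}} = \frac{1}{9}$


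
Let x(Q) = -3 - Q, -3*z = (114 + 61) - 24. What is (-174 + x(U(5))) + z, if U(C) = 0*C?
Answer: -682/3 ≈ -227.33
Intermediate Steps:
U(C) = 0
z = -151/3 (z = -((114 + 61) - 24)/3 = -(175 - 24)/3 = -1/3*151 = -151/3 ≈ -50.333)
(-174 + x(U(5))) + z = (-174 + (-3 - 1*0)) - 151/3 = (-174 + (-3 + 0)) - 151/3 = (-174 - 3) - 151/3 = -177 - 151/3 = -682/3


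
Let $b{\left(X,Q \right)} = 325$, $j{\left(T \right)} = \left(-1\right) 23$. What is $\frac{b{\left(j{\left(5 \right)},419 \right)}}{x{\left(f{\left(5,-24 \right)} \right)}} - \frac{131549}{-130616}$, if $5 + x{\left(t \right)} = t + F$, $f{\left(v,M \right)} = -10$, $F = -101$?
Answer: $- \frac{234401}{130616} \approx -1.7946$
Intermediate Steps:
$x{\left(t \right)} = -106 + t$ ($x{\left(t \right)} = -5 + \left(t - 101\right) = -5 + \left(-101 + t\right) = -106 + t$)
$j{\left(T \right)} = -23$
$\frac{b{\left(j{\left(5 \right)},419 \right)}}{x{\left(f{\left(5,-24 \right)} \right)}} - \frac{131549}{-130616} = \frac{325}{-106 - 10} - \frac{131549}{-130616} = \frac{325}{-116} - - \frac{131549}{130616} = 325 \left(- \frac{1}{116}\right) + \frac{131549}{130616} = - \frac{325}{116} + \frac{131549}{130616} = - \frac{234401}{130616}$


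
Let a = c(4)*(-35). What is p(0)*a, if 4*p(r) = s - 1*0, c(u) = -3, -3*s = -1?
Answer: 35/4 ≈ 8.7500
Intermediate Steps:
s = ⅓ (s = -⅓*(-1) = ⅓ ≈ 0.33333)
p(r) = 1/12 (p(r) = (⅓ - 1*0)/4 = (⅓ + 0)/4 = (¼)*(⅓) = 1/12)
a = 105 (a = -3*(-35) = 105)
p(0)*a = (1/12)*105 = 35/4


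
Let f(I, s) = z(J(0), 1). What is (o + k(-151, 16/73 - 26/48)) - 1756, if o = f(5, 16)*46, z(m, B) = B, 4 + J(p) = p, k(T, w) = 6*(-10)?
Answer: -1770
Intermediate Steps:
k(T, w) = -60
J(p) = -4 + p
f(I, s) = 1
o = 46 (o = 1*46 = 46)
(o + k(-151, 16/73 - 26/48)) - 1756 = (46 - 60) - 1756 = -14 - 1756 = -1770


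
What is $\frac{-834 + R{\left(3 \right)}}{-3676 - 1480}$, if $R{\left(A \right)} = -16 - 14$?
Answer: $\frac{216}{1289} \approx 0.16757$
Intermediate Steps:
$R{\left(A \right)} = -30$
$\frac{-834 + R{\left(3 \right)}}{-3676 - 1480} = \frac{-834 - 30}{-3676 - 1480} = - \frac{864}{-5156} = \left(-864\right) \left(- \frac{1}{5156}\right) = \frac{216}{1289}$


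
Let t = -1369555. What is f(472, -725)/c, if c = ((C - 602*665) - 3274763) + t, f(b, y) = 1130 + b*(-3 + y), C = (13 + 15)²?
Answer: 57081/840644 ≈ 0.067901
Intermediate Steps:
C = 784 (C = 28² = 784)
c = -5043864 (c = ((784 - 602*665) - 3274763) - 1369555 = ((784 - 400330) - 3274763) - 1369555 = (-399546 - 3274763) - 1369555 = -3674309 - 1369555 = -5043864)
f(472, -725)/c = (1130 - 3*472 + 472*(-725))/(-5043864) = (1130 - 1416 - 342200)*(-1/5043864) = -342486*(-1/5043864) = 57081/840644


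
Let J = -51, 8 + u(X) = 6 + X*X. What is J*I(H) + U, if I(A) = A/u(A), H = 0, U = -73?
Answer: -73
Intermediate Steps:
u(X) = -2 + X**2 (u(X) = -8 + (6 + X*X) = -8 + (6 + X**2) = -2 + X**2)
I(A) = A/(-2 + A**2)
J*I(H) + U = -0/(-2 + 0**2) - 73 = -0/(-2 + 0) - 73 = -0/(-2) - 73 = -0*(-1)/2 - 73 = -51*0 - 73 = 0 - 73 = -73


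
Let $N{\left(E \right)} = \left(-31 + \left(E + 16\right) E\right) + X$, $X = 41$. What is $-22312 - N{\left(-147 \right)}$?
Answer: $-41579$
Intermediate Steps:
$N{\left(E \right)} = 10 + E \left(16 + E\right)$ ($N{\left(E \right)} = \left(-31 + \left(E + 16\right) E\right) + 41 = \left(-31 + \left(16 + E\right) E\right) + 41 = \left(-31 + E \left(16 + E\right)\right) + 41 = 10 + E \left(16 + E\right)$)
$-22312 - N{\left(-147 \right)} = -22312 - \left(10 + \left(-147\right)^{2} + 16 \left(-147\right)\right) = -22312 - \left(10 + 21609 - 2352\right) = -22312 - 19267 = -41579$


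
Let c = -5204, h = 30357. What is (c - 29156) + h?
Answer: -4003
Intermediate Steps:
(c - 29156) + h = (-5204 - 29156) + 30357 = -34360 + 30357 = -4003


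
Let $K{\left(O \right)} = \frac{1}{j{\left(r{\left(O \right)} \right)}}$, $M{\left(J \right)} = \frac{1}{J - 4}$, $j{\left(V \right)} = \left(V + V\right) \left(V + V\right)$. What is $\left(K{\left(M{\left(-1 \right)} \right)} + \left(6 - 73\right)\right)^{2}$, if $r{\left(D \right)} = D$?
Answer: $\frac{59049}{16} \approx 3690.6$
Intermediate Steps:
$j{\left(V \right)} = 4 V^{2}$ ($j{\left(V \right)} = 2 V 2 V = 4 V^{2}$)
$M{\left(J \right)} = \frac{1}{-4 + J}$
$K{\left(O \right)} = \frac{1}{4 O^{2}}$
$\left(K{\left(M{\left(-1 \right)} \right)} + \left(6 - 73\right)\right)^{2} = \left(\frac{1}{4 \frac{1}{\left(-4 - 1\right)^{2}}} + \left(6 - 73\right)\right)^{2} = \left(\frac{1}{4 \cdot \frac{1}{25}} - 67\right)^{2} = \left(\frac{1}{4} \cdot 25 - 67\right)^{2} = \left(\frac{25}{4} - 67\right)^{2} = \left(- \frac{243}{4}\right)^{2} = \frac{59049}{16}$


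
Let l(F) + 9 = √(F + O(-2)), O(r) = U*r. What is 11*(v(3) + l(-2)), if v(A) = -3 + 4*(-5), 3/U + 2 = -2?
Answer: -352 + 11*I*√2/2 ≈ -352.0 + 7.7782*I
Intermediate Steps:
U = -¾ (U = 3/(-2 - 2) = 3/(-4) = 3*(-¼) = -¾ ≈ -0.75000)
v(A) = -23 (v(A) = -3 - 20 = -23)
O(r) = -3*r/4
l(F) = -9 + √(3/2 + F) (l(F) = -9 + √(F - ¾*(-2)) = -9 + √(F + 3/2) = -9 + √(3/2 + F))
11*(v(3) + l(-2)) = 11*(-23 + (-9 + √(6 + 4*(-2))/2)) = 11*(-23 + (-9 + √(6 - 8)/2)) = 11*(-23 + (-9 + √(-2)/2)) = 11*(-23 + (-9 + (I*√2)/2)) = 11*(-23 + (-9 + I*√2/2)) = 11*(-32 + I*√2/2) = -352 + 11*I*√2/2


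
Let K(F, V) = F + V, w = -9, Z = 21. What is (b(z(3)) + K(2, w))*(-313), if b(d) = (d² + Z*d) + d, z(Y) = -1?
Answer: 8764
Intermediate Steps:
b(d) = d² + 22*d (b(d) = (d² + 21*d) + d = d² + 22*d)
(b(z(3)) + K(2, w))*(-313) = (-(22 - 1) + (2 - 9))*(-313) = (-1*21 - 7)*(-313) = (-21 - 7)*(-313) = -28*(-313) = 8764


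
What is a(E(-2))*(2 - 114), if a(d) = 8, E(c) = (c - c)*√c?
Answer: -896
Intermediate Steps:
E(c) = 0 (E(c) = 0*√c = 0)
a(E(-2))*(2 - 114) = 8*(2 - 114) = 8*(-112) = -896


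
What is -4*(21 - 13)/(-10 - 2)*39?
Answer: 104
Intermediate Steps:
-4*(21 - 13)/(-10 - 2)*39 = -32/(-12)*39 = -32*(-1)/12*39 = -4*(-⅔)*39 = (8/3)*39 = 104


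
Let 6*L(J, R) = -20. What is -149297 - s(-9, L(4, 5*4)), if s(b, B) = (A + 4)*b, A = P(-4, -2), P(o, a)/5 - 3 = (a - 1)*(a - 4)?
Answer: -148316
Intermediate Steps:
P(o, a) = 15 + 5*(-1 + a)*(-4 + a) (P(o, a) = 15 + 5*((a - 1)*(a - 4)) = 15 + 5*((-1 + a)*(-4 + a)) = 15 + 5*(-1 + a)*(-4 + a))
L(J, R) = -10/3 (L(J, R) = (1/6)*(-20) = -10/3)
A = 105 (A = 35 - 25*(-2) + 5*(-2)**2 = 35 + 50 + 5*4 = 35 + 50 + 20 = 105)
s(b, B) = 109*b (s(b, B) = (105 + 4)*b = 109*b)
-149297 - s(-9, L(4, 5*4)) = -149297 - 109*(-9) = -149297 - 1*(-981) = -149297 + 981 = -148316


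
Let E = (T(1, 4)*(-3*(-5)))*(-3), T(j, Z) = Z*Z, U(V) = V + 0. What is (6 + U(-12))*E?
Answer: 4320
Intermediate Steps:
U(V) = V
T(j, Z) = Z²
E = -720 (E = (4²*(-3*(-5)))*(-3) = (16*15)*(-3) = 240*(-3) = -720)
(6 + U(-12))*E = (6 - 12)*(-720) = -6*(-720) = 4320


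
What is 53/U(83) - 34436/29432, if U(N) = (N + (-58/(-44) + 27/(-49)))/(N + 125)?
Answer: 86664128867/664434758 ≈ 130.43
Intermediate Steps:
U(N) = (827/1078 + N)/(125 + N) (U(N) = (N + (-58*(-1/44) + 27*(-1/49)))/(125 + N) = (N + (29/22 - 27/49))/(125 + N) = (N + 827/1078)/(125 + N) = (827/1078 + N)/(125 + N))
53/U(83) - 34436/29432 = 53/(((827/1078 + 83)/(125 + 83))) - 34436/29432 = 53/(((90301/1078)/208)) - 34436*1/29432 = 53/(((1/208)*(90301/1078))) - 8609/7358 = 53/(90301/224224) - 8609/7358 = 53*(224224/90301) - 8609/7358 = 11883872/90301 - 8609/7358 = 86664128867/664434758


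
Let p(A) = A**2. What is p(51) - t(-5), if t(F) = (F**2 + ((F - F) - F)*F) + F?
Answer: 2606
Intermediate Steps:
t(F) = F (t(F) = (F**2 + (0 - F)*F) + F = (F**2 + (-F)*F) + F = (F**2 - F**2) + F = 0 + F = F)
p(51) - t(-5) = 51**2 - 1*(-5) = 2601 + 5 = 2606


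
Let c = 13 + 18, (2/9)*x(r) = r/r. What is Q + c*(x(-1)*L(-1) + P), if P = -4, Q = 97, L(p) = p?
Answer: -333/2 ≈ -166.50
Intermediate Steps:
x(r) = 9/2 (x(r) = 9*(r/r)/2 = (9/2)*1 = 9/2)
c = 31
Q + c*(x(-1)*L(-1) + P) = 97 + 31*((9/2)*(-1) - 4) = 97 + 31*(-9/2 - 4) = 97 + 31*(-17/2) = 97 - 527/2 = -333/2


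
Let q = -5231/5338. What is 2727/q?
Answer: -14556726/5231 ≈ -2782.8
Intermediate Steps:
q = -5231/5338 (q = -5231*1/5338 = -5231/5338 ≈ -0.97995)
2727/q = 2727/(-5231/5338) = 2727*(-5338/5231) = -14556726/5231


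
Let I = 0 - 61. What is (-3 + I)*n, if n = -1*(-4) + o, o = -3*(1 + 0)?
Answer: -64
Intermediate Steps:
o = -3 (o = -3*1 = -3)
I = -61
n = 1 (n = -1*(-4) - 3 = 4 - 3 = 1)
(-3 + I)*n = (-3 - 61)*1 = -64*1 = -64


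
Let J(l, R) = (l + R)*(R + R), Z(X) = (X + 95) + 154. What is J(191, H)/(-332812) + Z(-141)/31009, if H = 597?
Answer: -7284889038/2580041827 ≈ -2.8236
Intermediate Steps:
Z(X) = 249 + X (Z(X) = (95 + X) + 154 = 249 + X)
J(l, R) = 2*R*(R + l) (J(l, R) = (R + l)*(2*R) = 2*R*(R + l))
J(191, H)/(-332812) + Z(-141)/31009 = (2*597*(597 + 191))/(-332812) + (249 - 141)/31009 = (2*597*788)*(-1/332812) + 108*(1/31009) = 940872*(-1/332812) + 108/31009 = -235218/83203 + 108/31009 = -7284889038/2580041827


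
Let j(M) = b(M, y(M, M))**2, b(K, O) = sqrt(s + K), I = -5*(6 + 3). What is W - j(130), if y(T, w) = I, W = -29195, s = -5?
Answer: -29320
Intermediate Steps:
I = -45 (I = -5*9 = -45)
y(T, w) = -45
b(K, O) = sqrt(-5 + K)
j(M) = -5 + M (j(M) = (sqrt(-5 + M))**2 = -5 + M)
W - j(130) = -29195 - (-5 + 130) = -29195 - 1*125 = -29195 - 125 = -29320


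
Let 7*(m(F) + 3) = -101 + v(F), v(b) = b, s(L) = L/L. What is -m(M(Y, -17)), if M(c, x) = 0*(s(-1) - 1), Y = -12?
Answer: 122/7 ≈ 17.429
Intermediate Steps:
s(L) = 1
M(c, x) = 0 (M(c, x) = 0*(1 - 1) = 0*0 = 0)
m(F) = -122/7 + F/7 (m(F) = -3 + (-101 + F)/7 = -3 + (-101/7 + F/7) = -122/7 + F/7)
-m(M(Y, -17)) = -(-122/7 + (⅐)*0) = -(-122/7 + 0) = -1*(-122/7) = 122/7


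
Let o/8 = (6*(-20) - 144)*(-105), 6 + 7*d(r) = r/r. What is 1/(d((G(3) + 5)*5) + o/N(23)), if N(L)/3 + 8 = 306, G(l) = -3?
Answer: 1043/257975 ≈ 0.0040430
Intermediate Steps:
N(L) = 894 (N(L) = -24 + 3*306 = -24 + 918 = 894)
d(r) = -5/7 (d(r) = -6/7 + (r/r)/7 = -6/7 + (⅐)*1 = -6/7 + ⅐ = -5/7)
o = 221760 (o = 8*((6*(-20) - 144)*(-105)) = 8*((-120 - 144)*(-105)) = 8*(-264*(-105)) = 8*27720 = 221760)
1/(d((G(3) + 5)*5) + o/N(23)) = 1/(-5/7 + 221760/894) = 1/(-5/7 + 221760*(1/894)) = 1/(-5/7 + 36960/149) = 1/(257975/1043) = 1043/257975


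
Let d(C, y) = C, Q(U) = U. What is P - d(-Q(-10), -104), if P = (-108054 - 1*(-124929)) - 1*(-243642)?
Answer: 260507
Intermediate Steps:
P = 260517 (P = (-108054 + 124929) + 243642 = 16875 + 243642 = 260517)
P - d(-Q(-10), -104) = 260517 - (-1)*(-10) = 260517 - 1*10 = 260517 - 10 = 260507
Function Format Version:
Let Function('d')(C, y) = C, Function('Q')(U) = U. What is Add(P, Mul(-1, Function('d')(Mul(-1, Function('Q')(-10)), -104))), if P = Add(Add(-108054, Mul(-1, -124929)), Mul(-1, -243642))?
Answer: 260507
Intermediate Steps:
P = 260517 (P = Add(Add(-108054, 124929), 243642) = Add(16875, 243642) = 260517)
Add(P, Mul(-1, Function('d')(Mul(-1, Function('Q')(-10)), -104))) = Add(260517, Mul(-1, Mul(-1, -10))) = Add(260517, Mul(-1, 10)) = Add(260517, -10) = 260507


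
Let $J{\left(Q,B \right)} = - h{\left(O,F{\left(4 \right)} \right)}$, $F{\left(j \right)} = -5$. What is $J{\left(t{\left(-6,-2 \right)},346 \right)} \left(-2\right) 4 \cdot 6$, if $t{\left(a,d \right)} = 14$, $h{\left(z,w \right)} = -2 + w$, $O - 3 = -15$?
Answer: $-336$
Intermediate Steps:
$O = -12$ ($O = 3 - 15 = -12$)
$J{\left(Q,B \right)} = 7$ ($J{\left(Q,B \right)} = - (-2 - 5) = \left(-1\right) \left(-7\right) = 7$)
$J{\left(t{\left(-6,-2 \right)},346 \right)} \left(-2\right) 4 \cdot 6 = 7 \left(-2\right) 4 \cdot 6 = 7 \left(\left(-8\right) 6\right) = 7 \left(-48\right) = -336$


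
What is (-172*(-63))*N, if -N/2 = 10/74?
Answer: -108360/37 ≈ -2928.6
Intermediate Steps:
N = -10/37 (N = -20/74 = -2*5/37 = -10/37 ≈ -0.27027)
(-172*(-63))*N = -172*(-63)*(-10/37) = 10836*(-10/37) = -108360/37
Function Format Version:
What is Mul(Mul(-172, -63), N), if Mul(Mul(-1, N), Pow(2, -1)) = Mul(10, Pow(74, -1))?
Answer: Rational(-108360, 37) ≈ -2928.6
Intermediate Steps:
N = Rational(-10, 37) (N = Mul(-2, Mul(10, Pow(74, -1))) = Mul(-2, Mul(10, Rational(1, 74))) = Mul(-2, Rational(5, 37)) = Rational(-10, 37) ≈ -0.27027)
Mul(Mul(-172, -63), N) = Mul(Mul(-172, -63), Rational(-10, 37)) = Mul(10836, Rational(-10, 37)) = Rational(-108360, 37)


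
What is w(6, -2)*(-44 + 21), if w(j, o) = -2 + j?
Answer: -92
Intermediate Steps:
w(6, -2)*(-44 + 21) = (-2 + 6)*(-44 + 21) = 4*(-23) = -92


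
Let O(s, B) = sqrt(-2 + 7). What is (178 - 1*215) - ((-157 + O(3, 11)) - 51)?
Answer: 171 - sqrt(5) ≈ 168.76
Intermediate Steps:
O(s, B) = sqrt(5)
(178 - 1*215) - ((-157 + O(3, 11)) - 51) = (178 - 1*215) - ((-157 + sqrt(5)) - 51) = (178 - 215) - (-208 + sqrt(5)) = -37 + (208 - sqrt(5)) = 171 - sqrt(5)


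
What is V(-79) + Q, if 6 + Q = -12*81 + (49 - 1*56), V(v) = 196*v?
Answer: -16469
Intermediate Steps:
Q = -985 (Q = -6 + (-12*81 + (49 - 1*56)) = -6 + (-972 + (49 - 56)) = -6 + (-972 - 7) = -6 - 979 = -985)
V(-79) + Q = 196*(-79) - 985 = -15484 - 985 = -16469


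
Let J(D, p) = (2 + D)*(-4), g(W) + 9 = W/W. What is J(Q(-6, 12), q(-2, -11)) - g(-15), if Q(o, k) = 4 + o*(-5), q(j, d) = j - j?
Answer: -136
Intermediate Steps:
q(j, d) = 0
Q(o, k) = 4 - 5*o
g(W) = -8 (g(W) = -9 + W/W = -9 + 1 = -8)
J(D, p) = -8 - 4*D
J(Q(-6, 12), q(-2, -11)) - g(-15) = (-8 - 4*(4 - 5*(-6))) - 1*(-8) = (-8 - 4*(4 + 30)) + 8 = (-8 - 4*34) + 8 = (-8 - 136) + 8 = -144 + 8 = -136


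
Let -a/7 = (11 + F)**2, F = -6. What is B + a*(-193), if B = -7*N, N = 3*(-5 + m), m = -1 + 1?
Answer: 33880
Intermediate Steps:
m = 0
N = -15 (N = 3*(-5 + 0) = 3*(-5) = -15)
a = -175 (a = -7*(11 - 6)**2 = -7*5**2 = -7*25 = -175)
B = 105 (B = -7*(-15) = 105)
B + a*(-193) = 105 - 175*(-193) = 105 + 33775 = 33880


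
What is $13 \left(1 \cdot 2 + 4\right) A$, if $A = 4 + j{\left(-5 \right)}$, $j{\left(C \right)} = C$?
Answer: $-78$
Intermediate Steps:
$A = -1$ ($A = 4 - 5 = -1$)
$13 \left(1 \cdot 2 + 4\right) A = 13 \left(1 \cdot 2 + 4\right) \left(-1\right) = 13 \left(2 + 4\right) \left(-1\right) = 13 \cdot 6 \left(-1\right) = 78 \left(-1\right) = -78$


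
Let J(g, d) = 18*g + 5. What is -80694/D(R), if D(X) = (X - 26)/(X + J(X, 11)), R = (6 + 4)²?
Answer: -76861035/37 ≈ -2.0773e+6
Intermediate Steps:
R = 100 (R = 10² = 100)
J(g, d) = 5 + 18*g
D(X) = (-26 + X)/(5 + 19*X) (D(X) = (X - 26)/(X + (5 + 18*X)) = (-26 + X)/(5 + 19*X))
-80694/D(R) = -80694*(5 + 19*100)/(-26 + 100) = -80694/(74/(5 + 1900)) = -80694/(74/1905) = -80694/((1/1905)*74) = -80694/74/1905 = -80694*1905/74 = -76861035/37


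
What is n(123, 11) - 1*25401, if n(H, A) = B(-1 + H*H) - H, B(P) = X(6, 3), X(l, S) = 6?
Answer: -25518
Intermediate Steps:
B(P) = 6
n(H, A) = 6 - H
n(123, 11) - 1*25401 = (6 - 1*123) - 1*25401 = (6 - 123) - 25401 = -117 - 25401 = -25518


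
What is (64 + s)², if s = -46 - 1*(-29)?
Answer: 2209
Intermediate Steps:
s = -17 (s = -46 + 29 = -17)
(64 + s)² = (64 - 17)² = 47² = 2209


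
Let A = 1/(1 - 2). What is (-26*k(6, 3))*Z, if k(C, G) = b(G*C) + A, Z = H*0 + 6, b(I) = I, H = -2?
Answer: -2652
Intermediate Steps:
Z = 6 (Z = -2*0 + 6 = 0 + 6 = 6)
A = -1 (A = 1/(-1) = -1)
k(C, G) = -1 + C*G (k(C, G) = G*C - 1 = C*G - 1 = -1 + C*G)
(-26*k(6, 3))*Z = -26*(-1 + 6*3)*6 = -26*(-1 + 18)*6 = -26*17*6 = -442*6 = -2652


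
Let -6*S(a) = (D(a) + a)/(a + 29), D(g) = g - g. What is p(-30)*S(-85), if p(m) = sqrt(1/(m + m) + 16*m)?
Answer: -17*I*sqrt(432015)/2016 ≈ -5.5425*I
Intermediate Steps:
D(g) = 0
S(a) = -a/(6*(29 + a)) (S(a) = -(0 + a)/(6*(a + 29)) = -a/(6*(29 + a)))
p(m) = sqrt(1/(2*m) + 16*m)
p(-30)*S(-85) = (sqrt(2/(-30) + 64*(-30))/2)*(-1*(-85)/(174 + 6*(-85))) = (sqrt(2*(-1/30) - 1920)/2)*(-1*(-85)/(174 - 510)) = (sqrt(-1/15 - 1920)/2)*(-1*(-85)/(-336)) = (sqrt(-28801/15)/2)*(-1*(-85)*(-1/336)) = ((I*sqrt(432015)/15)/2)*(-85/336) = (I*sqrt(432015)/30)*(-85/336) = -17*I*sqrt(432015)/2016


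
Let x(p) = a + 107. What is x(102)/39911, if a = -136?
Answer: -29/39911 ≈ -0.00072662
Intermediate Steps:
x(p) = -29 (x(p) = -136 + 107 = -29)
x(102)/39911 = -29/39911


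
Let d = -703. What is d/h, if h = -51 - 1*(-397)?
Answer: -703/346 ≈ -2.0318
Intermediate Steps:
h = 346 (h = -51 + 397 = 346)
d/h = -703/346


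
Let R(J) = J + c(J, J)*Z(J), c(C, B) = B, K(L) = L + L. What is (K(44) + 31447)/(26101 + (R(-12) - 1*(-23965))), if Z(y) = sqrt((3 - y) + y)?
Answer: 789226445/1252701242 + 94605*sqrt(3)/626350621 ≈ 0.63028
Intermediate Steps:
K(L) = 2*L
Z(y) = sqrt(3)
R(J) = J + J*sqrt(3)
(K(44) + 31447)/(26101 + (R(-12) - 1*(-23965))) = (2*44 + 31447)/(26101 + (-12*(1 + sqrt(3)) - 1*(-23965))) = (88 + 31447)/(26101 + ((-12 - 12*sqrt(3)) + 23965)) = 31535/(26101 + (23953 - 12*sqrt(3))) = 31535/(50054 - 12*sqrt(3))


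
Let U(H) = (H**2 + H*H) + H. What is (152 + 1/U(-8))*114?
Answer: 346579/20 ≈ 17329.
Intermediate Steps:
U(H) = H + 2*H**2 (U(H) = (H**2 + H**2) + H = 2*H**2 + H = H + 2*H**2)
(152 + 1/U(-8))*114 = (152 + 1/(-8*(1 + 2*(-8))))*114 = (152 + 1/(-8*(1 - 16)))*114 = (152 + 1/(-8*(-15)))*114 = (152 + 1/120)*114 = (18241/120)*114 = 346579/20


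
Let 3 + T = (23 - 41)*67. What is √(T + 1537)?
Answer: 2*√82 ≈ 18.111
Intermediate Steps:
T = -1209 (T = -3 + (23 - 41)*67 = -3 - 18*67 = -3 - 1206 = -1209)
√(T + 1537) = √(-1209 + 1537) = √328 = 2*√82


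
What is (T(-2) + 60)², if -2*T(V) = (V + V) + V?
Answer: 3969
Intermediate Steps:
T(V) = -3*V/2 (T(V) = -((V + V) + V)/2 = -(2*V + V)/2 = -3*V/2)
(T(-2) + 60)² = (-3/2*(-2) + 60)² = (3 + 60)² = 63² = 3969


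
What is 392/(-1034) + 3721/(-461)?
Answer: -2014113/238337 ≈ -8.4507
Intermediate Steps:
392/(-1034) + 3721/(-461) = 392*(-1/1034) + 3721*(-1/461) = -196/517 - 3721/461 = -2014113/238337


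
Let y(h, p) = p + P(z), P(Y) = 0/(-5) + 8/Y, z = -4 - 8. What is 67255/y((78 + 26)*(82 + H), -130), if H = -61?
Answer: -201765/392 ≈ -514.71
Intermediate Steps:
z = -12
P(Y) = 8/Y (P(Y) = 0*(-1/5) + 8/Y = 0 + 8/Y = 8/Y)
y(h, p) = -2/3 + p (y(h, p) = p + 8/(-12) = p + 8*(-1/12) = p - 2/3 = -2/3 + p)
67255/y((78 + 26)*(82 + H), -130) = 67255/(-2/3 - 130) = 67255/(-392/3) = 67255*(-3/392) = -201765/392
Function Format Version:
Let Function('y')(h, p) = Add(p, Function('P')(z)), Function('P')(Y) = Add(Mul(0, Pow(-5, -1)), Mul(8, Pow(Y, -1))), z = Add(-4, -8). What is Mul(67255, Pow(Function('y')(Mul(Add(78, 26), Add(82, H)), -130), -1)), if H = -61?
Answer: Rational(-201765, 392) ≈ -514.71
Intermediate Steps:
z = -12
Function('P')(Y) = Mul(8, Pow(Y, -1)) (Function('P')(Y) = Add(Mul(0, Rational(-1, 5)), Mul(8, Pow(Y, -1))) = Add(0, Mul(8, Pow(Y, -1))) = Mul(8, Pow(Y, -1)))
Function('y')(h, p) = Add(Rational(-2, 3), p) (Function('y')(h, p) = Add(p, Mul(8, Pow(-12, -1))) = Add(p, Mul(8, Rational(-1, 12))) = Add(p, Rational(-2, 3)) = Add(Rational(-2, 3), p))
Mul(67255, Pow(Function('y')(Mul(Add(78, 26), Add(82, H)), -130), -1)) = Mul(67255, Pow(Add(Rational(-2, 3), -130), -1)) = Mul(67255, Pow(Rational(-392, 3), -1)) = Mul(67255, Rational(-3, 392)) = Rational(-201765, 392)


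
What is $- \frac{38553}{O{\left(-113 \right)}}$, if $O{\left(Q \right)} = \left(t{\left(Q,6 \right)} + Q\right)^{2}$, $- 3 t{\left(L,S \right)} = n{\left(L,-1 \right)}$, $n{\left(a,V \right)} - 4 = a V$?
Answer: $- \frac{38553}{23104} \approx -1.6687$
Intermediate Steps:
$n{\left(a,V \right)} = 4 + V a$ ($n{\left(a,V \right)} = 4 + a V = 4 + V a$)
$t{\left(L,S \right)} = - \frac{4}{3} + \frac{L}{3}$ ($t{\left(L,S \right)} = - \frac{4 - L}{3} = - \frac{4}{3} + \frac{L}{3}$)
$O{\left(Q \right)} = \left(- \frac{4}{3} + \frac{4 Q}{3}\right)^{2}$ ($O{\left(Q \right)} = \left(\left(- \frac{4}{3} + \frac{Q}{3}\right) + Q\right)^{2} = \left(- \frac{4}{3} + \frac{4 Q}{3}\right)^{2}$)
$- \frac{38553}{O{\left(-113 \right)}} = - \frac{38553}{\frac{16}{9} \left(-1 - 113\right)^{2}} = - \frac{38553}{\frac{16}{9} \left(-114\right)^{2}} = - \frac{38553}{\frac{16}{9} \cdot 12996} = - \frac{38553}{23104}$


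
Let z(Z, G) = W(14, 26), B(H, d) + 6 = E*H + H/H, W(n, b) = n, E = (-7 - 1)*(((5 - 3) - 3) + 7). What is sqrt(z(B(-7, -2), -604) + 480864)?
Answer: sqrt(480878) ≈ 693.45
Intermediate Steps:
E = -48 (E = -8*((2 - 3) + 7) = -8*(-1 + 7) = -8*6 = -48)
B(H, d) = -5 - 48*H (B(H, d) = -6 + (-48*H + H/H) = -6 + (-48*H + 1) = -6 + (1 - 48*H) = -5 - 48*H)
z(Z, G) = 14
sqrt(z(B(-7, -2), -604) + 480864) = sqrt(14 + 480864) = sqrt(480878)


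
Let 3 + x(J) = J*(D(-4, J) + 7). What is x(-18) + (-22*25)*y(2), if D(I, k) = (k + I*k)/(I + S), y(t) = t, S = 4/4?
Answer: -905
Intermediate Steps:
S = 1 (S = 4*(¼) = 1)
D(I, k) = (k + I*k)/(1 + I) (D(I, k) = (k + I*k)/(I + 1) = (k + I*k)/(1 + I))
x(J) = -3 + J*(7 + J) (x(J) = -3 + J*(J + 7) = -3 + J*(7 + J))
x(-18) + (-22*25)*y(2) = (-3 + (-18)² + 7*(-18)) - 22*25*2 = (-3 + 324 - 126) - 550*2 = 195 - 1100 = -905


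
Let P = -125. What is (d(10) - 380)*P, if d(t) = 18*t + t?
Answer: 23750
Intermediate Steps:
d(t) = 19*t
(d(10) - 380)*P = (19*10 - 380)*(-125) = (190 - 380)*(-125) = -190*(-125) = 23750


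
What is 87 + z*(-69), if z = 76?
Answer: -5157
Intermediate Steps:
87 + z*(-69) = 87 + 76*(-69) = 87 - 5244 = -5157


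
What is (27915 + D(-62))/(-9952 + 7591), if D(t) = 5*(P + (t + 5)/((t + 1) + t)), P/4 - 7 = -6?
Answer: -381810/32267 ≈ -11.833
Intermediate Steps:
P = 4 (P = 28 + 4*(-6) = 28 - 24 = 4)
D(t) = 20 + 5*(5 + t)/(1 + 2*t) (D(t) = 5*(4 + (t + 5)/((t + 1) + t)) = 5*(4 + (5 + t)/((1 + t) + t)) = 5*(4 + (5 + t)/(1 + 2*t)) = 20 + 5*(5 + t)/(1 + 2*t))
(27915 + D(-62))/(-9952 + 7591) = (27915 + 45*(1 - 62)/(1 + 2*(-62)))/(-9952 + 7591) = (27915 + 45*(-61)/(1 - 124))/(-2361) = (27915 + 45*(-61)/(-123))*(-1/2361) = (27915 + 45*(-1/123)*(-61))*(-1/2361) = (27915 + 915/41)*(-1/2361) = (1145430/41)*(-1/2361) = -381810/32267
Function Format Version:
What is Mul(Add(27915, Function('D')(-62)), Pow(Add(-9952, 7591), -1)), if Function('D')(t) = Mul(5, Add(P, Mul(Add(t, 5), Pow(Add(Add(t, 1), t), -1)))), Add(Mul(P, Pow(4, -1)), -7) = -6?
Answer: Rational(-381810, 32267) ≈ -11.833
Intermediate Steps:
P = 4 (P = Add(28, Mul(4, -6)) = Add(28, -24) = 4)
Function('D')(t) = Add(20, Mul(5, Pow(Add(1, Mul(2, t)), -1), Add(5, t))) (Function('D')(t) = Mul(5, Add(4, Mul(Add(t, 5), Pow(Add(Add(t, 1), t), -1)))) = Mul(5, Add(4, Mul(Add(5, t), Pow(Add(Add(1, t), t), -1)))) = Mul(5, Add(4, Mul(Add(5, t), Pow(Add(1, Mul(2, t)), -1)))) = Mul(5, Add(4, Mul(Pow(Add(1, Mul(2, t)), -1), Add(5, t)))) = Add(20, Mul(5, Pow(Add(1, Mul(2, t)), -1), Add(5, t))))
Mul(Add(27915, Function('D')(-62)), Pow(Add(-9952, 7591), -1)) = Mul(Add(27915, Mul(45, Pow(Add(1, Mul(2, -62)), -1), Add(1, -62))), Pow(Add(-9952, 7591), -1)) = Mul(Add(27915, Mul(45, Pow(Add(1, -124), -1), -61)), Pow(-2361, -1)) = Mul(Add(27915, Mul(45, Pow(-123, -1), -61)), Rational(-1, 2361)) = Mul(Add(27915, Mul(45, Rational(-1, 123), -61)), Rational(-1, 2361)) = Mul(Add(27915, Rational(915, 41)), Rational(-1, 2361)) = Mul(Rational(1145430, 41), Rational(-1, 2361)) = Rational(-381810, 32267)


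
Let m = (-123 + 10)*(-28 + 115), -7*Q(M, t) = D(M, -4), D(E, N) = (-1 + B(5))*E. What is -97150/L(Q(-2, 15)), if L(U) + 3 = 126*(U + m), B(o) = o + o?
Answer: 19430/247677 ≈ 0.078449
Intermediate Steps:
B(o) = 2*o
D(E, N) = 9*E (D(E, N) = (-1 + 2*5)*E = (-1 + 10)*E = 9*E)
Q(M, t) = -9*M/7
m = -9831 (m = -113*87 = -9831)
L(U) = -1238709 + 126*U (L(U) = -3 + 126*(U - 9831) = -3 + 126*(-9831 + U) = -3 + (-1238706 + 126*U) = -1238709 + 126*U)
-97150/L(Q(-2, 15)) = -97150/(-1238709 + 126*(-9/7*(-2))) = -97150/(-1238709 + 126*(18/7)) = -97150/(-1238709 + 324) = -97150/(-1238385) = -97150*(-1/1238385) = 19430/247677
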